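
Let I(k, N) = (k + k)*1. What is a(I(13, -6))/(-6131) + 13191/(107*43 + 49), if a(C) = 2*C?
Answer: 26877407/9503050 ≈ 2.8283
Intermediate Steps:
I(k, N) = 2*k (I(k, N) = (2*k)*1 = 2*k)
a(I(13, -6))/(-6131) + 13191/(107*43 + 49) = (2*(2*13))/(-6131) + 13191/(107*43 + 49) = (2*26)*(-1/6131) + 13191/(4601 + 49) = 52*(-1/6131) + 13191/4650 = -52/6131 + 13191*(1/4650) = -52/6131 + 4397/1550 = 26877407/9503050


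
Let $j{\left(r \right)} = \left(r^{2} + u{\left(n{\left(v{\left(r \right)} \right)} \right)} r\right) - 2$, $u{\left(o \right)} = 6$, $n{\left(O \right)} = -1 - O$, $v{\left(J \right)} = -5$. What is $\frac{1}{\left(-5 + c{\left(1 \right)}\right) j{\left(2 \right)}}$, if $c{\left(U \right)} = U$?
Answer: $- \frac{1}{56} \approx -0.017857$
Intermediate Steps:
$j{\left(r \right)} = -2 + r^{2} + 6 r$ ($j{\left(r \right)} = \left(r^{2} + 6 r\right) - 2 = -2 + r^{2} + 6 r$)
$\frac{1}{\left(-5 + c{\left(1 \right)}\right) j{\left(2 \right)}} = \frac{1}{\left(-5 + 1\right) \left(-2 + 2^{2} + 6 \cdot 2\right)} = \frac{1}{\left(-4\right) \left(-2 + 4 + 12\right)} = \frac{1}{\left(-4\right) 14} = \frac{1}{-56} = - \frac{1}{56}$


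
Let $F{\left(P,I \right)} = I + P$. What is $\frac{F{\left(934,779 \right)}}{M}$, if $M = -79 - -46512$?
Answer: $\frac{1713}{46433} \approx 0.036892$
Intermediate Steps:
$M = 46433$ ($M = -79 + 46512 = 46433$)
$\frac{F{\left(934,779 \right)}}{M} = \frac{779 + 934}{46433} = 1713 \cdot \frac{1}{46433} = \frac{1713}{46433}$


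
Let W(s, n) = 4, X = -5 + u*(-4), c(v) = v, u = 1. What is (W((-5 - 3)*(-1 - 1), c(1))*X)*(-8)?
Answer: 288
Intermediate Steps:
X = -9 (X = -5 + 1*(-4) = -5 - 4 = -9)
(W((-5 - 3)*(-1 - 1), c(1))*X)*(-8) = (4*(-9))*(-8) = -36*(-8) = 288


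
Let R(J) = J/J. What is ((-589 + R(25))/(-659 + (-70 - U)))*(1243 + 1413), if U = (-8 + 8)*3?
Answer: 520576/243 ≈ 2142.3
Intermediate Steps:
U = 0 (U = 0*3 = 0)
R(J) = 1
((-589 + R(25))/(-659 + (-70 - U)))*(1243 + 1413) = ((-589 + 1)/(-659 + (-70 - 1*0)))*(1243 + 1413) = -588/(-659 + (-70 + 0))*2656 = -588/(-659 - 70)*2656 = -588/(-729)*2656 = -588*(-1/729)*2656 = (196/243)*2656 = 520576/243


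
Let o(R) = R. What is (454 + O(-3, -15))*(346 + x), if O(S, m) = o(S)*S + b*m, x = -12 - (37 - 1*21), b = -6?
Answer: 175854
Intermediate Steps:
x = -28 (x = -12 - (37 - 21) = -12 - 1*16 = -12 - 16 = -28)
O(S, m) = S² - 6*m (O(S, m) = S*S - 6*m = S² - 6*m)
(454 + O(-3, -15))*(346 + x) = (454 + ((-3)² - 6*(-15)))*(346 - 28) = (454 + (9 + 90))*318 = (454 + 99)*318 = 553*318 = 175854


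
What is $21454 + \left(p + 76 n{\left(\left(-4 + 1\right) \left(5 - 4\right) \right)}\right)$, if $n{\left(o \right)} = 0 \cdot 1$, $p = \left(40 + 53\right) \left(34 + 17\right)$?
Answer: $26197$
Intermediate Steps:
$p = 4743$ ($p = 93 \cdot 51 = 4743$)
$n{\left(o \right)} = 0$
$21454 + \left(p + 76 n{\left(\left(-4 + 1\right) \left(5 - 4\right) \right)}\right) = 21454 + \left(4743 + 76 \cdot 0\right) = 21454 + \left(4743 + 0\right) = 21454 + 4743 = 26197$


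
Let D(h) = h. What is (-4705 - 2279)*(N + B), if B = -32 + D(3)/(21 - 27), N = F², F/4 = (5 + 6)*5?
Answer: -337798620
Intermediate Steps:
F = 220 (F = 4*((5 + 6)*5) = 4*(11*5) = 4*55 = 220)
N = 48400 (N = 220² = 48400)
B = -65/2 (B = -32 + 3/(21 - 27) = -32 + 3/(-6) = -32 - ⅙*3 = -32 - ½ = -65/2 ≈ -32.500)
(-4705 - 2279)*(N + B) = (-4705 - 2279)*(48400 - 65/2) = -6984*96735/2 = -337798620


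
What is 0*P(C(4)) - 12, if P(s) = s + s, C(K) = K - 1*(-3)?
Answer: -12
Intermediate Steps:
C(K) = 3 + K (C(K) = K + 3 = 3 + K)
P(s) = 2*s
0*P(C(4)) - 12 = 0*(2*(3 + 4)) - 12 = 0*(2*7) - 12 = 0*14 - 12 = 0 - 12 = -12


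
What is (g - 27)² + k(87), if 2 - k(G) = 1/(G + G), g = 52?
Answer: 109097/174 ≈ 626.99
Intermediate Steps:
k(G) = 2 - 1/(2*G) (k(G) = 2 - 1/(G + G) = 2 - 1/(2*G))
(g - 27)² + k(87) = (52 - 27)² + (2 - ½/87) = 25² + (2 - ½*1/87) = 625 + (2 - 1/174) = 625 + 347/174 = 109097/174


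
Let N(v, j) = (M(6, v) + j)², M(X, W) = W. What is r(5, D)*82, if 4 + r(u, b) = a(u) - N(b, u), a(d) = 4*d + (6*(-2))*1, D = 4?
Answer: -6314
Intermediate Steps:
a(d) = -12 + 4*d (a(d) = 4*d - 12*1 = 4*d - 12 = -12 + 4*d)
N(v, j) = (j + v)² (N(v, j) = (v + j)² = (j + v)²)
r(u, b) = -16 - (b + u)² + 4*u (r(u, b) = -4 + ((-12 + 4*u) - (u + b)²) = -4 + ((-12 + 4*u) - (b + u)²) = -4 + (-12 - (b + u)² + 4*u) = -16 - (b + u)² + 4*u)
r(5, D)*82 = (-16 - (4 + 5)² + 4*5)*82 = (-16 - 1*9² + 20)*82 = (-16 - 1*81 + 20)*82 = (-16 - 81 + 20)*82 = -77*82 = -6314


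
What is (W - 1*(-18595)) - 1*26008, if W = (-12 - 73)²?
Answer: -188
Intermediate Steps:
W = 7225 (W = (-85)² = 7225)
(W - 1*(-18595)) - 1*26008 = (7225 - 1*(-18595)) - 1*26008 = (7225 + 18595) - 26008 = 25820 - 26008 = -188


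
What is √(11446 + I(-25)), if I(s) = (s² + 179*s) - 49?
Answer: √7547 ≈ 86.873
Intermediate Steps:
I(s) = -49 + s² + 179*s
√(11446 + I(-25)) = √(11446 + (-49 + (-25)² + 179*(-25))) = √(11446 + (-49 + 625 - 4475)) = √(11446 - 3899) = √7547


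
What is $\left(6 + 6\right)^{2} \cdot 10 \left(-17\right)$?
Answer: $-24480$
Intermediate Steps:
$\left(6 + 6\right)^{2} \cdot 10 \left(-17\right) = 12^{2} \cdot 10 \left(-17\right) = 144 \cdot 10 \left(-17\right) = 1440 \left(-17\right) = -24480$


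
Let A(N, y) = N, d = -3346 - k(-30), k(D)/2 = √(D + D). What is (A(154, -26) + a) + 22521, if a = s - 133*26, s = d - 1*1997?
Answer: 13874 - 4*I*√15 ≈ 13874.0 - 15.492*I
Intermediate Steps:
k(D) = 2*√2*√D (k(D) = 2*√(D + D) = 2*√(2*D) = 2*(√2*√D) = 2*√2*√D)
d = -3346 - 4*I*√15 (d = -3346 - 2*√2*√(-30) = -3346 - 2*√2*I*√30 = -3346 - 4*I*√15 ≈ -3346.0 - 15.492*I)
s = -5343 - 4*I*√15 (s = (-3346 - 4*I*√15) - 1*1997 = (-3346 - 4*I*√15) - 1997 = -5343 - 4*I*√15 ≈ -5343.0 - 15.492*I)
a = -8801 - 4*I*√15 (a = (-5343 - 4*I*√15) - 133*26 = (-5343 - 4*I*√15) - 1*3458 = (-5343 - 4*I*√15) - 3458 = -8801 - 4*I*√15 ≈ -8801.0 - 15.492*I)
(A(154, -26) + a) + 22521 = (154 + (-8801 - 4*I*√15)) + 22521 = (-8647 - 4*I*√15) + 22521 = 13874 - 4*I*√15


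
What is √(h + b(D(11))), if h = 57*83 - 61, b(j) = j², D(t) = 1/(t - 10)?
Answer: 3*√519 ≈ 68.345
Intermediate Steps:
D(t) = 1/(-10 + t)
h = 4670 (h = 4731 - 61 = 4670)
√(h + b(D(11))) = √(4670 + (1/(-10 + 11))²) = √(4670 + (1/1)²) = √(4670 + 1²) = √(4670 + 1) = √4671 = 3*√519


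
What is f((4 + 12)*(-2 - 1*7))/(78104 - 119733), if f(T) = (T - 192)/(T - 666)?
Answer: -8/802845 ≈ -9.9646e-6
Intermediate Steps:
f(T) = (-192 + T)/(-666 + T)
f((4 + 12)*(-2 - 1*7))/(78104 - 119733) = ((-192 + (4 + 12)*(-2 - 1*7))/(-666 + (4 + 12)*(-2 - 1*7)))/(78104 - 119733) = ((-192 + 16*(-2 - 7))/(-666 + 16*(-2 - 7)))/(-41629) = ((-192 + 16*(-9))/(-666 + 16*(-9)))*(-1/41629) = ((-192 - 144)/(-666 - 144))*(-1/41629) = (-336/(-810))*(-1/41629) = -1/810*(-336)*(-1/41629) = (56/135)*(-1/41629) = -8/802845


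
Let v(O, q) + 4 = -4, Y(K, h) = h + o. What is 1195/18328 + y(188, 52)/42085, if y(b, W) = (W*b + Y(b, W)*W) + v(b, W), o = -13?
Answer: 266488663/771333880 ≈ 0.34549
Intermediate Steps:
Y(K, h) = -13 + h (Y(K, h) = h - 13 = -13 + h)
v(O, q) = -8 (v(O, q) = -4 - 4 = -8)
y(b, W) = -8 + W*b + W*(-13 + W) (y(b, W) = (W*b + (-13 + W)*W) - 8 = (W*b + W*(-13 + W)) - 8 = -8 + W*b + W*(-13 + W))
1195/18328 + y(188, 52)/42085 = 1195/18328 + (-8 + 52*188 + 52*(-13 + 52))/42085 = 1195*(1/18328) + (-8 + 9776 + 52*39)*(1/42085) = 1195/18328 + (-8 + 9776 + 2028)*(1/42085) = 1195/18328 + 11796*(1/42085) = 1195/18328 + 11796/42085 = 266488663/771333880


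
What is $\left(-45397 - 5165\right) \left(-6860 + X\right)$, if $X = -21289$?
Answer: $1423269738$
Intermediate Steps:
$\left(-45397 - 5165\right) \left(-6860 + X\right) = \left(-45397 - 5165\right) \left(-6860 - 21289\right) = \left(-50562\right) \left(-28149\right) = 1423269738$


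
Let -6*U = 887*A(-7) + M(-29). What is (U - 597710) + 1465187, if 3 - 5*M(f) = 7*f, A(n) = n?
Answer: 26055149/30 ≈ 8.6851e+5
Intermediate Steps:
M(f) = ⅗ - 7*f/5
U = 30839/30 (U = -(887*(-7) + (⅗ - 7/5*(-29)))/6 = -(-6209 + (⅗ + 203/5))/6 = -(-6209 + 206/5)/6 = -⅙*(-30839/5) = 30839/30 ≈ 1028.0)
(U - 597710) + 1465187 = (30839/30 - 597710) + 1465187 = -17900461/30 + 1465187 = 26055149/30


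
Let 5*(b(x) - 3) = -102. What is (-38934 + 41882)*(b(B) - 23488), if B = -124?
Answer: -346469596/5 ≈ -6.9294e+7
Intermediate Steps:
b(x) = -87/5 (b(x) = 3 + (⅕)*(-102) = 3 - 102/5 = -87/5)
(-38934 + 41882)*(b(B) - 23488) = (-38934 + 41882)*(-87/5 - 23488) = 2948*(-117527/5) = -346469596/5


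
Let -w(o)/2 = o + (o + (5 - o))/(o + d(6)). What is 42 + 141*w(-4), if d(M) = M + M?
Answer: 3975/4 ≈ 993.75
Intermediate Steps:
d(M) = 2*M
w(o) = -10/(12 + o) - 2*o (w(o) = -2*(o + (o + (5 - o))/(o + 2*6)) = -2*(o + 5/(o + 12)) = -2*(o + 5/(12 + o)) = -10/(12 + o) - 2*o)
42 + 141*w(-4) = 42 + 141*(2*(-5 - 1*(-4)**2 - 12*(-4))/(12 - 4)) = 42 + 141*(2*(-5 - 1*16 + 48)/8) = 42 + 141*(2*(1/8)*(-5 - 16 + 48)) = 42 + 141*(2*(1/8)*27) = 42 + 141*(27/4) = 42 + 3807/4 = 3975/4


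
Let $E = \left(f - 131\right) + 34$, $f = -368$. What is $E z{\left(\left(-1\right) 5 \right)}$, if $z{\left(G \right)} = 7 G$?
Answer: $16275$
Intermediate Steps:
$E = -465$ ($E = \left(-368 - 131\right) + 34 = -499 + 34 = -465$)
$E z{\left(\left(-1\right) 5 \right)} = - 465 \cdot 7 \left(\left(-1\right) 5\right) = - 465 \cdot 7 \left(-5\right) = \left(-465\right) \left(-35\right) = 16275$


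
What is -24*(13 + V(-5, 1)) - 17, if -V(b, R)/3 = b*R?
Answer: -689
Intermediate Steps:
V(b, R) = -3*R*b (V(b, R) = -3*b*R = -3*R*b)
-24*(13 + V(-5, 1)) - 17 = -24*(13 - 3*1*(-5)) - 17 = -24*(13 + 15) - 17 = -24*28 - 17 = -672 - 17 = -689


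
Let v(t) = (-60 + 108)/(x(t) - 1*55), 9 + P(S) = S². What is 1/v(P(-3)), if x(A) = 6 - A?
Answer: -49/48 ≈ -1.0208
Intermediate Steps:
P(S) = -9 + S²
v(t) = 48/(-49 - t) (v(t) = (-60 + 108)/((6 - t) - 1*55) = 48/((6 - t) - 55) = 48/(-49 - t))
1/v(P(-3)) = 1/(-48/(49 + (-9 + (-3)²))) = 1/(-48/(49 + (-9 + 9))) = 1/(-48/(49 + 0)) = 1/(-48/49) = -49/48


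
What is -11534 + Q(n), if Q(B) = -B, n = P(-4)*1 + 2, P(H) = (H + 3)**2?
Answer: -11537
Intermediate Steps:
P(H) = (3 + H)**2
n = 3 (n = (3 - 4)**2*1 + 2 = (-1)**2*1 + 2 = 1*1 + 2 = 1 + 2 = 3)
-11534 + Q(n) = -11534 - 1*3 = -11534 - 3 = -11537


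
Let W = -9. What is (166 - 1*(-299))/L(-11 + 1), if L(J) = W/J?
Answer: 1550/3 ≈ 516.67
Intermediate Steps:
L(J) = -9/J
(166 - 1*(-299))/L(-11 + 1) = (166 - 1*(-299))/((-9/(-11 + 1))) = (166 + 299)/((-9/(-10))) = 465/((-9*(-⅒))) = 465/(9/10) = 465*(10/9) = 1550/3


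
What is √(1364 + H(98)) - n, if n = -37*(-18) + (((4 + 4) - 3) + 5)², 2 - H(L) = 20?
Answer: -766 + √1346 ≈ -729.31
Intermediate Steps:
H(L) = -18 (H(L) = 2 - 1*20 = 2 - 20 = -18)
n = 766 (n = 666 + ((8 - 3) + 5)² = 666 + (5 + 5)² = 666 + 10² = 666 + 100 = 766)
√(1364 + H(98)) - n = √(1364 - 18) - 1*766 = √1346 - 766 = -766 + √1346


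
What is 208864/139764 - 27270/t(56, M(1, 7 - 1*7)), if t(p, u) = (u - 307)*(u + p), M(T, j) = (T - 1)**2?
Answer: 925269271/300352836 ≈ 3.0806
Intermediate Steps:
M(T, j) = (-1 + T)**2
t(p, u) = (-307 + u)*(p + u)
208864/139764 - 27270/t(56, M(1, 7 - 1*7)) = 208864/139764 - 27270/(((-1 + 1)**2)**2 - 307*56 - 307*(-1 + 1)**2 + 56*(-1 + 1)**2) = 208864*(1/139764) - 27270/((0**2)**2 - 17192 - 307*0**2 + 56*0**2) = 52216/34941 - 27270/(0**2 - 17192 - 307*0 + 56*0) = 52216/34941 - 27270/(0 - 17192 + 0 + 0) = 52216/34941 - 27270/(-17192) = 52216/34941 - 27270*(-1/17192) = 52216/34941 + 13635/8596 = 925269271/300352836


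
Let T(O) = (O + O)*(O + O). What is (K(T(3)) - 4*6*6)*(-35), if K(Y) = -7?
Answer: 5285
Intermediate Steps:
T(O) = 4*O² (T(O) = (2*O)*(2*O) = 4*O²)
(K(T(3)) - 4*6*6)*(-35) = (-7 - 4*6*6)*(-35) = (-7 - 24*6)*(-35) = (-7 - 144)*(-35) = -151*(-35) = 5285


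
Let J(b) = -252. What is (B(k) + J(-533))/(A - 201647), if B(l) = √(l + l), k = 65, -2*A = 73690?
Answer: 63/59623 - √130/238492 ≈ 0.0010088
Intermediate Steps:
A = -36845 (A = -½*73690 = -36845)
B(l) = √2*√l (B(l) = √(2*l) = √2*√l)
(B(k) + J(-533))/(A - 201647) = (√2*√65 - 252)/(-36845 - 201647) = (√130 - 252)/(-238492) = (-252 + √130)*(-1/238492) = 63/59623 - √130/238492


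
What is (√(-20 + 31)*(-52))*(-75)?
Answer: 3900*√11 ≈ 12935.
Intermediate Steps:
(√(-20 + 31)*(-52))*(-75) = (√11*(-52))*(-75) = -52*√11*(-75) = 3900*√11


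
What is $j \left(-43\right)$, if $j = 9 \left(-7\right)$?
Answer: $2709$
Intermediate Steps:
$j = -63$
$j \left(-43\right) = \left(-63\right) \left(-43\right) = 2709$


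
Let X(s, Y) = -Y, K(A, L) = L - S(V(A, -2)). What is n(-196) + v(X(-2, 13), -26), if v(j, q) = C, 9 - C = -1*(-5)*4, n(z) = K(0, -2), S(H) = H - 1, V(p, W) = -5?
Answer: -7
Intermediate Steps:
S(H) = -1 + H
K(A, L) = 6 + L (K(A, L) = L - (-1 - 5) = L - 1*(-6) = L + 6 = 6 + L)
n(z) = 4 (n(z) = 6 - 2 = 4)
C = -11 (C = 9 - (-1*(-5))*4 = 9 - 5*4 = 9 - 1*20 = 9 - 20 = -11)
v(j, q) = -11
n(-196) + v(X(-2, 13), -26) = 4 - 11 = -7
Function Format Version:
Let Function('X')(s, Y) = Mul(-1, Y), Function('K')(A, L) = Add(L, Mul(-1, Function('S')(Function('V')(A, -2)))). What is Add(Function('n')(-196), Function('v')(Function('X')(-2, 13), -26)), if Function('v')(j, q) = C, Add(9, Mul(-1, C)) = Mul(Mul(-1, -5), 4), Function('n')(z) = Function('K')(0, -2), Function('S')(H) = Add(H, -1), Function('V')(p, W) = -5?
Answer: -7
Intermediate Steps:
Function('S')(H) = Add(-1, H)
Function('K')(A, L) = Add(6, L) (Function('K')(A, L) = Add(L, Mul(-1, Add(-1, -5))) = Add(L, Mul(-1, -6)) = Add(L, 6) = Add(6, L))
Function('n')(z) = 4 (Function('n')(z) = Add(6, -2) = 4)
C = -11 (C = Add(9, Mul(-1, Mul(Mul(-1, -5), 4))) = Add(9, Mul(-1, Mul(5, 4))) = Add(9, Mul(-1, 20)) = Add(9, -20) = -11)
Function('v')(j, q) = -11
Add(Function('n')(-196), Function('v')(Function('X')(-2, 13), -26)) = Add(4, -11) = -7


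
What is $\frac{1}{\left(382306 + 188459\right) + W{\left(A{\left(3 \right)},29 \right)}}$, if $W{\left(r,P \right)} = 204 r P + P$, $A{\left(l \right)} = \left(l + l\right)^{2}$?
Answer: $\frac{1}{783770} \approx 1.2759 \cdot 10^{-6}$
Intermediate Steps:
$A{\left(l \right)} = 4 l^{2}$ ($A{\left(l \right)} = \left(2 l\right)^{2} = 4 l^{2}$)
$W{\left(r,P \right)} = P + 204 P r$ ($W{\left(r,P \right)} = 204 P r + P = P + 204 P r$)
$\frac{1}{\left(382306 + 188459\right) + W{\left(A{\left(3 \right)},29 \right)}} = \frac{1}{\left(382306 + 188459\right) + 29 \left(1 + 204 \cdot 4 \cdot 3^{2}\right)} = \frac{1}{570765 + 29 \left(1 + 204 \cdot 4 \cdot 9\right)} = \frac{1}{570765 + 29 \left(1 + 204 \cdot 36\right)} = \frac{1}{570765 + 29 \left(1 + 7344\right)} = \frac{1}{570765 + 29 \cdot 7345} = \frac{1}{570765 + 213005} = \frac{1}{783770}$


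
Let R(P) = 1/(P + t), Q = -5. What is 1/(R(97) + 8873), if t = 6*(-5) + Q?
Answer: 62/550127 ≈ 0.00011270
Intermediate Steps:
t = -35 (t = 6*(-5) - 5 = -30 - 5 = -35)
R(P) = 1/(-35 + P) (R(P) = 1/(P - 35) = 1/(-35 + P))
1/(R(97) + 8873) = 1/(1/(-35 + 97) + 8873) = 1/(1/62 + 8873) = 1/(550127/62) = 62/550127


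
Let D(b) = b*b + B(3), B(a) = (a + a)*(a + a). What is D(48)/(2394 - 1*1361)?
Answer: 2340/1033 ≈ 2.2652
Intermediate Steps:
B(a) = 4*a**2 (B(a) = (2*a)*(2*a) = 4*a**2)
D(b) = 36 + b**2 (D(b) = b*b + 4*3**2 = b**2 + 4*9 = b**2 + 36 = 36 + b**2)
D(48)/(2394 - 1*1361) = (36 + 48**2)/(2394 - 1*1361) = (36 + 2304)/(2394 - 1361) = 2340/1033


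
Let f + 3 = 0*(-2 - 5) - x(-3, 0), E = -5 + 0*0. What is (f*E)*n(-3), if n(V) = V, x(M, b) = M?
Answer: 0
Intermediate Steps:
E = -5 (E = -5 + 0 = -5)
f = 0 (f = -3 + (0*(-2 - 5) - 1*(-3)) = -3 + (0*(-7) + 3) = -3 + (0 + 3) = -3 + 3 = 0)
(f*E)*n(-3) = (0*(-5))*(-3) = 0*(-3) = 0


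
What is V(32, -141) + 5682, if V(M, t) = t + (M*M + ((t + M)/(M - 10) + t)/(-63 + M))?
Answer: 4480541/682 ≈ 6569.7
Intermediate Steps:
V(M, t) = t + M**2 + (t + (M + t)/(-10 + M))/(-63 + M) (V(M, t) = t + (M**2 + ((M + t)/(-10 + M) + t)/(-63 + M)) = t + (M**2 + (t + (M + t)/(-10 + M))/(-63 + M)) = t + M**2 + (t + (M + t)/(-10 + M))/(-63 + M))
V(32, -141) + 5682 = (32 + 32**4 - 73*32**3 + 621*(-141) + 630*32**2 - 141*32**2 - 72*32*(-141))/(630 + 32**2 - 73*32) + 5682 = (32 + 1048576 - 73*32768 - 87561 + 630*1024 - 141*1024 + 324864)/(630 + 1024 - 2336) + 5682 = (32 + 1048576 - 2392064 - 87561 + 645120 - 144384 + 324864)/(-682) + 5682 = -1/682*(-605417) + 5682 = 605417/682 + 5682 = 4480541/682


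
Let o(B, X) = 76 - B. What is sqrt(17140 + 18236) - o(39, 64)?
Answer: -37 + 4*sqrt(2211) ≈ 151.08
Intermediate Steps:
sqrt(17140 + 18236) - o(39, 64) = sqrt(17140 + 18236) - (76 - 1*39) = sqrt(35376) - (76 - 39) = 4*sqrt(2211) - 1*37 = 4*sqrt(2211) - 37 = -37 + 4*sqrt(2211)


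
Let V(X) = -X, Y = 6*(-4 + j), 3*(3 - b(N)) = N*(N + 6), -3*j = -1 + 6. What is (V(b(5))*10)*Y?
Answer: -15640/3 ≈ -5213.3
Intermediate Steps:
j = -5/3 (j = -(-1 + 6)/3 = -⅓*5 = -5/3 ≈ -1.6667)
b(N) = 3 - N*(6 + N)/3 (b(N) = 3 - N*(N + 6)/3 = 3 - N*(6 + N)/3)
Y = -34 (Y = 6*(-4 - 5/3) = 6*(-17/3) = -34)
(V(b(5))*10)*Y = (-(3 - 2*5 - ⅓*5²)*10)*(-34) = (-(3 - 10 - ⅓*25)*10)*(-34) = (-(3 - 10 - 25/3)*10)*(-34) = (-1*(-46/3)*10)*(-34) = ((46/3)*10)*(-34) = (460/3)*(-34) = -15640/3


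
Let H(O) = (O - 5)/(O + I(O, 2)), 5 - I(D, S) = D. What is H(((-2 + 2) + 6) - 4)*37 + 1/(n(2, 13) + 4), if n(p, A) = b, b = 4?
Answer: -883/40 ≈ -22.075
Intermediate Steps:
n(p, A) = 4
I(D, S) = 5 - D
H(O) = -1 + O/5 (H(O) = (O - 5)/(O + (5 - O)) = (-5 + O)/5 = (-5 + O)*(⅕) = -1 + O/5)
H(((-2 + 2) + 6) - 4)*37 + 1/(n(2, 13) + 4) = (-1 + (((-2 + 2) + 6) - 4)/5)*37 + 1/(4 + 4) = (-1 + ((0 + 6) - 4)/5)*37 + 1/8 = (-1 + (6 - 4)/5)*37 + ⅛ = (-1 + (⅕)*2)*37 + ⅛ = (-1 + ⅖)*37 + ⅛ = -⅗*37 + ⅛ = -111/5 + ⅛ = -883/40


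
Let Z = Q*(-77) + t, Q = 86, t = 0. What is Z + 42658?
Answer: 36036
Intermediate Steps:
Z = -6622 (Z = 86*(-77) + 0 = -6622 + 0 = -6622)
Z + 42658 = -6622 + 42658 = 36036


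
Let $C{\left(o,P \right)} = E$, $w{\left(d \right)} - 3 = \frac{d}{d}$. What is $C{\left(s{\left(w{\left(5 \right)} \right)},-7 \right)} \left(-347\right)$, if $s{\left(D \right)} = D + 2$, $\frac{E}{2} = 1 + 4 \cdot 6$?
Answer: $-17350$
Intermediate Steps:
$w{\left(d \right)} = 4$ ($w{\left(d \right)} = 3 + \frac{d}{d} = 3 + 1 = 4$)
$E = 50$ ($E = 2 \left(1 + 4 \cdot 6\right) = 2 \left(1 + 24\right) = 2 \cdot 25 = 50$)
$s{\left(D \right)} = 2 + D$
$C{\left(o,P \right)} = 50$
$C{\left(s{\left(w{\left(5 \right)} \right)},-7 \right)} \left(-347\right) = 50 \left(-347\right) = -17350$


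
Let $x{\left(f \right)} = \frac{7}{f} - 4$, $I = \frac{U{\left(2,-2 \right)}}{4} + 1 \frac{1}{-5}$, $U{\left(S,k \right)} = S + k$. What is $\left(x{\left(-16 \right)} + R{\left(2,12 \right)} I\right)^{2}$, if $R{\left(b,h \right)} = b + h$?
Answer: $\frac{335241}{6400} \approx 52.381$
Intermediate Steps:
$I = - \frac{1}{5}$ ($I = \frac{2 - 2}{4} + 1 \frac{1}{-5} = 0 \cdot \frac{1}{4} + 1 \left(- \frac{1}{5}\right) = 0 - \frac{1}{5} = - \frac{1}{5} \approx -0.2$)
$x{\left(f \right)} = -4 + \frac{7}{f}$
$\left(x{\left(-16 \right)} + R{\left(2,12 \right)} I\right)^{2} = \left(\left(-4 + \frac{7}{-16}\right) + \left(2 + 12\right) \left(- \frac{1}{5}\right)\right)^{2} = \left(\left(-4 + 7 \left(- \frac{1}{16}\right)\right) + 14 \left(- \frac{1}{5}\right)\right)^{2} = \left(\left(-4 - \frac{7}{16}\right) - \frac{14}{5}\right)^{2} = \left(- \frac{71}{16} - \frac{14}{5}\right)^{2} = \left(- \frac{579}{80}\right)^{2} = \frac{335241}{6400}$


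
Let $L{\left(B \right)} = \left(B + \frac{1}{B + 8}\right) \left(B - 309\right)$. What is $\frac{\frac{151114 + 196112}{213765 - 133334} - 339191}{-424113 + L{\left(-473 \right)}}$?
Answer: $\frac{12685722704175}{2028049407163} \approx 6.2551$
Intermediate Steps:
$L{\left(B \right)} = \left(-309 + B\right) \left(B + \frac{1}{8 + B}\right)$ ($L{\left(B \right)} = \left(B + \frac{1}{8 + B}\right) \left(-309 + B\right) = \left(-309 + B\right) \left(B + \frac{1}{8 + B}\right)$)
$\frac{\frac{151114 + 196112}{213765 - 133334} - 339191}{-424113 + L{\left(-473 \right)}} = \frac{\frac{151114 + 196112}{213765 - 133334} - 339191}{-424113 + \frac{-309 + \left(-473\right)^{3} - -1168783 - 301 \left(-473\right)^{2}}{8 - 473}} = \frac{\frac{347226}{80431} - 339191}{-424113 + \frac{-309 - 105823817 + 1168783 - 67342429}{-465}} = \frac{347226 \cdot \frac{1}{80431} - 339191}{-424113 - \frac{-309 - 105823817 + 1168783 - 67342429}{465}} = \frac{\frac{347226}{80431} - 339191}{-424113 - - \frac{171997772}{465}} = - \frac{27281124095}{80431 \left(-424113 + \frac{171997772}{465}\right)} = - \frac{27281124095}{80431 \left(- \frac{25214773}{465}\right)} = \left(- \frac{27281124095}{80431}\right) \left(- \frac{465}{25214773}\right) = \frac{12685722704175}{2028049407163}$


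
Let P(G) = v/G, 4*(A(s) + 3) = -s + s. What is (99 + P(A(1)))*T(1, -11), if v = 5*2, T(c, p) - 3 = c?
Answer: 1148/3 ≈ 382.67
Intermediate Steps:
T(c, p) = 3 + c
A(s) = -3 (A(s) = -3 + (-s + s)/4 = -3 + (¼)*0 = -3 + 0 = -3)
v = 10
P(G) = 10/G
(99 + P(A(1)))*T(1, -11) = (99 + 10/(-3))*(3 + 1) = (99 + 10*(-⅓))*4 = (99 - 10/3)*4 = (287/3)*4 = 1148/3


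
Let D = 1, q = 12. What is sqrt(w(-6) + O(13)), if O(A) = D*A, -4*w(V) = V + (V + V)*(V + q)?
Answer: sqrt(130)/2 ≈ 5.7009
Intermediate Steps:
w(V) = -V/4 - V*(12 + V)/2 (w(V) = -(V + (V + V)*(V + 12))/4 = -(V + (2*V)*(12 + V))/4 = -(V + 2*V*(12 + V))/4 = -V/4 - V*(12 + V)/2)
O(A) = A (O(A) = 1*A = A)
sqrt(w(-6) + O(13)) = sqrt(-1/4*(-6)*(25 + 2*(-6)) + 13) = sqrt(-1/4*(-6)*(25 - 12) + 13) = sqrt(-1/4*(-6)*13 + 13) = sqrt(39/2 + 13) = sqrt(65/2) = sqrt(130)/2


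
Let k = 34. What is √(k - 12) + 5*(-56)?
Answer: -280 + √22 ≈ -275.31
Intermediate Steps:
√(k - 12) + 5*(-56) = √(34 - 12) + 5*(-56) = √22 - 280 = -280 + √22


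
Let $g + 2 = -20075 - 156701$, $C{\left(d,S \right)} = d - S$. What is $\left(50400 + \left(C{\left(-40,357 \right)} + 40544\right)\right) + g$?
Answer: $-86231$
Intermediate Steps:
$g = -176778$ ($g = -2 - 176776 = -176778$)
$\left(50400 + \left(C{\left(-40,357 \right)} + 40544\right)\right) + g = \left(50400 + \left(\left(-40 - 357\right) + 40544\right)\right) - 176778 = \left(50400 + \left(-397 + 40544\right)\right) - 176778 = \left(50400 + 40147\right) - 176778 = 90547 - 176778 = -86231$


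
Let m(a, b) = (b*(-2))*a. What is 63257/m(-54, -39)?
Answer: -63257/4212 ≈ -15.018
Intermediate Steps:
m(a, b) = -2*a*b (m(a, b) = (-2*b)*a = -2*a*b)
63257/m(-54, -39) = 63257/((-2*(-54)*(-39))) = 63257/(-4212) = 63257*(-1/4212) = -63257/4212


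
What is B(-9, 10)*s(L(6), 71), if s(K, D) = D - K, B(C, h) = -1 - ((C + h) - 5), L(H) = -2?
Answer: 219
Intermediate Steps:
B(C, h) = 4 - C - h (B(C, h) = -1 - (-5 + C + h) = -1 + (5 - C - h) = 4 - C - h)
B(-9, 10)*s(L(6), 71) = (4 - 1*(-9) - 1*10)*(71 - 1*(-2)) = (4 + 9 - 10)*(71 + 2) = 3*73 = 219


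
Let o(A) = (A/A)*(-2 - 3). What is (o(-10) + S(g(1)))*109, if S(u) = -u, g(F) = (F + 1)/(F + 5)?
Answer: -1744/3 ≈ -581.33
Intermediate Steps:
g(F) = (1 + F)/(5 + F)
o(A) = -5 (o(A) = 1*(-5) = -5)
(o(-10) + S(g(1)))*109 = (-5 - (1 + 1)/(5 + 1))*109 = (-5 - 2/6)*109 = (-5 - 1*1/3)*109 = (-5 - 1/3)*109 = -16/3*109 = -1744/3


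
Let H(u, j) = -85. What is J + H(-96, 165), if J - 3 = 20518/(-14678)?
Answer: -612057/7339 ≈ -83.398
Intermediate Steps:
J = 11758/7339 (J = 3 + 20518/(-14678) = 3 + 20518*(-1/14678) = 3 - 10259/7339 = 11758/7339 ≈ 1.6021)
J + H(-96, 165) = 11758/7339 - 85 = -612057/7339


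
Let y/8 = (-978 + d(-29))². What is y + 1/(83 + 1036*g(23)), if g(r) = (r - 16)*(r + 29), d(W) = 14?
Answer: 2804146962817/377187 ≈ 7.4344e+6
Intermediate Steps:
g(r) = (-16 + r)*(29 + r)
y = 7434368 (y = 8*(-978 + 14)² = 8*(-964)² = 8*929296 = 7434368)
y + 1/(83 + 1036*g(23)) = 7434368 + 1/(83 + 1036*(-464 + 23² + 13*23)) = 7434368 + 1/(83 + 1036*(-464 + 529 + 299)) = 7434368 + 1/(83 + 1036*364) = 7434368 + 1/(83 + 377104) = 7434368 + 1/377187 = 2804146962817/377187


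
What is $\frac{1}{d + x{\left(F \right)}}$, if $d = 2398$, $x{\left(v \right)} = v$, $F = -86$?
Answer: $\frac{1}{2312} \approx 0.00043253$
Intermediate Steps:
$\frac{1}{d + x{\left(F \right)}} = \frac{1}{2398 - 86} = \frac{1}{2312}$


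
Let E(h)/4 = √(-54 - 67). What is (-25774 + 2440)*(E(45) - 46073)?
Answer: 1075067382 - 1026696*I ≈ 1.0751e+9 - 1.0267e+6*I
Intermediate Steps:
E(h) = 44*I (E(h) = 4*√(-54 - 67) = 4*√(-121) = 4*(11*I) = 44*I)
(-25774 + 2440)*(E(45) - 46073) = (-25774 + 2440)*(44*I - 46073) = -23334*(-46073 + 44*I) = 1075067382 - 1026696*I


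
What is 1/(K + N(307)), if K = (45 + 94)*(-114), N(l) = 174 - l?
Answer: -1/15979 ≈ -6.2582e-5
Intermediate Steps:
K = -15846 (K = 139*(-114) = -15846)
1/(K + N(307)) = 1/(-15846 + (174 - 1*307)) = 1/(-15846 + (174 - 307)) = 1/(-15846 - 133) = 1/(-15979) = -1/15979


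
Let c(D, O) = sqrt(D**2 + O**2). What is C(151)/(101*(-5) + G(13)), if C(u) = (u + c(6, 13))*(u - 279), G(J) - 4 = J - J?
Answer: 19328/501 + 128*sqrt(205)/501 ≈ 42.237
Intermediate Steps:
G(J) = 4 (G(J) = 4 + (J - J) = 4 + 0 = 4)
C(u) = (-279 + u)*(u + sqrt(205)) (C(u) = (u + sqrt(6**2 + 13**2))*(u - 279) = (u + sqrt(36 + 169))*(-279 + u) = (u + sqrt(205))*(-279 + u) = (-279 + u)*(u + sqrt(205)))
C(151)/(101*(-5) + G(13)) = (151**2 - 279*151 - 279*sqrt(205) + 151*sqrt(205))/(101*(-5) + 4) = (22801 - 42129 - 279*sqrt(205) + 151*sqrt(205))/(-505 + 4) = (-19328 - 128*sqrt(205))/(-501) = (-19328 - 128*sqrt(205))*(-1/501) = 19328/501 + 128*sqrt(205)/501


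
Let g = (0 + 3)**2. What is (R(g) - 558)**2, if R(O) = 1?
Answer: 310249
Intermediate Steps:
g = 9 (g = 3**2 = 9)
(R(g) - 558)**2 = (1 - 558)**2 = (-557)**2 = 310249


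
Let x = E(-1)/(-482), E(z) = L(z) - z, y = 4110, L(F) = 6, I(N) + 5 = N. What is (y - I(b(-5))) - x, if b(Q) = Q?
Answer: 1985847/482 ≈ 4120.0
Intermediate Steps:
I(N) = -5 + N
E(z) = 6 - z
x = -7/482 (x = (6 - 1*(-1))/(-482) = (6 + 1)*(-1/482) = 7*(-1/482) = -7/482 ≈ -0.014523)
(y - I(b(-5))) - x = (4110 - (-5 - 5)) - 1*(-7/482) = (4110 - 1*(-10)) + 7/482 = (4110 + 10) + 7/482 = 4120 + 7/482 = 1985847/482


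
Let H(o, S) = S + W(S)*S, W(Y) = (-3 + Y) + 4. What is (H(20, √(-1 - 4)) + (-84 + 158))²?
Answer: 4741 + 276*I*√5 ≈ 4741.0 + 617.15*I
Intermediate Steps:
W(Y) = 1 + Y
H(o, S) = S + S*(1 + S) (H(o, S) = S + (1 + S)*S = S + S*(1 + S))
(H(20, √(-1 - 4)) + (-84 + 158))² = (√(-1 - 4)*(2 + √(-1 - 4)) + (-84 + 158))² = (√(-5)*(2 + √(-5)) + 74)² = ((I*√5)*(2 + I*√5) + 74)² = (I*√5*(2 + I*√5) + 74)² = (74 + I*√5*(2 + I*√5))²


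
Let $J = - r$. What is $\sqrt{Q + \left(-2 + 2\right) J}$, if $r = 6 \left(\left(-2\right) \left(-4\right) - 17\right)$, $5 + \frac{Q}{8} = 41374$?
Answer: $2 \sqrt{82738} \approx 575.28$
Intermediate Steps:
$Q = 330952$ ($Q = -40 + 8 \cdot 41374 = -40 + 330992 = 330952$)
$r = -54$ ($r = 6 \left(8 - 17\right) = 6 \left(-9\right) = -54$)
$J = 54$ ($J = \left(-1\right) \left(-54\right) = 54$)
$\sqrt{Q + \left(-2 + 2\right) J} = \sqrt{330952 + \left(-2 + 2\right) 54} = \sqrt{330952 + 0 \cdot 54} = \sqrt{330952 + 0} = \sqrt{330952} = 2 \sqrt{82738}$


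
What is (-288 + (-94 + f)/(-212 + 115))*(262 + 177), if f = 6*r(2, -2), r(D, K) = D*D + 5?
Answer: -12246344/97 ≈ -1.2625e+5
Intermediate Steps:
r(D, K) = 5 + D² (r(D, K) = D² + 5 = 5 + D²)
f = 54 (f = 6*(5 + 2²) = 6*(5 + 4) = 6*9 = 54)
(-288 + (-94 + f)/(-212 + 115))*(262 + 177) = (-288 + (-94 + 54)/(-212 + 115))*(262 + 177) = (-288 - 40/(-97))*439 = (-288 - 40*(-1/97))*439 = (-288 + 40/97)*439 = -27896/97*439 = -12246344/97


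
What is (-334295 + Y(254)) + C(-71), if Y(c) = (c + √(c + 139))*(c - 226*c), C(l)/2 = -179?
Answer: -14850753 - 57150*√393 ≈ -1.5984e+7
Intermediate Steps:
C(l) = -358 (C(l) = 2*(-179) = -358)
Y(c) = -225*c*(c + √(139 + c)) (Y(c) = (c + √(139 + c))*(-225*c) = -225*c*(c + √(139 + c)))
(-334295 + Y(254)) + C(-71) = (-334295 - 225*254*(254 + √(139 + 254))) - 358 = (-334295 - 225*254*(254 + √393)) - 358 = (-334295 + (-14516100 - 57150*√393)) - 358 = (-14850395 - 57150*√393) - 358 = -14850753 - 57150*√393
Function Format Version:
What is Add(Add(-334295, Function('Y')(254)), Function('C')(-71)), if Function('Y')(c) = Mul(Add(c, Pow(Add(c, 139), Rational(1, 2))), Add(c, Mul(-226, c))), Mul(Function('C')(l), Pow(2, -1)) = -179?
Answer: Add(-14850753, Mul(-57150, Pow(393, Rational(1, 2)))) ≈ -1.5984e+7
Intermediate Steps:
Function('C')(l) = -358 (Function('C')(l) = Mul(2, -179) = -358)
Function('Y')(c) = Mul(-225, c, Add(c, Pow(Add(139, c), Rational(1, 2)))) (Function('Y')(c) = Mul(Add(c, Pow(Add(139, c), Rational(1, 2))), Mul(-225, c)) = Mul(-225, c, Add(c, Pow(Add(139, c), Rational(1, 2)))))
Add(Add(-334295, Function('Y')(254)), Function('C')(-71)) = Add(Add(-334295, Mul(-225, 254, Add(254, Pow(Add(139, 254), Rational(1, 2))))), -358) = Add(Add(-334295, Mul(-225, 254, Add(254, Pow(393, Rational(1, 2))))), -358) = Add(Add(-334295, Add(-14516100, Mul(-57150, Pow(393, Rational(1, 2))))), -358) = Add(Add(-14850395, Mul(-57150, Pow(393, Rational(1, 2)))), -358) = Add(-14850753, Mul(-57150, Pow(393, Rational(1, 2))))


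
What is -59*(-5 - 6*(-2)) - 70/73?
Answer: -30219/73 ≈ -413.96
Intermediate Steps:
-59*(-5 - 6*(-2)) - 70/73 = -59*(-5 + 12) - 70*1/73 = -59*7 - 70/73 = -413 - 70/73 = -30219/73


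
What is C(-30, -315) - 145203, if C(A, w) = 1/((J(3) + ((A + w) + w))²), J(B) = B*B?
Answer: -61537176602/423801 ≈ -1.4520e+5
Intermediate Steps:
J(B) = B²
C(A, w) = (9 + A + 2*w)⁻² (C(A, w) = 1/((3² + ((A + w) + w))²) = 1/((9 + (A + 2*w))²) = 1/((9 + A + 2*w)²) = (9 + A + 2*w)⁻²)
C(-30, -315) - 145203 = (9 - 30 + 2*(-315))⁻² - 145203 = (9 - 30 - 630)⁻² - 145203 = (-651)⁻² - 145203 = 1/423801 - 145203 = -61537176602/423801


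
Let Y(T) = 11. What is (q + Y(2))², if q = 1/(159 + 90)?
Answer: 7507600/62001 ≈ 121.09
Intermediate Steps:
q = 1/249 ≈ 0.0040161
(q + Y(2))² = (1/249 + 11)² = (2740/249)² = 7507600/62001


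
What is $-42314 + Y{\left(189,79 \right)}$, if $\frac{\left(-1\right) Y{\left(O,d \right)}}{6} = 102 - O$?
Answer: $-41792$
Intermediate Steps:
$Y{\left(O,d \right)} = -612 + 6 O$ ($Y{\left(O,d \right)} = - 6 \left(102 - O\right) = -612 + 6 O$)
$-42314 + Y{\left(189,79 \right)} = -42314 + \left(-612 + 6 \cdot 189\right) = -42314 + \left(-612 + 1134\right) = -42314 + 522 = -41792$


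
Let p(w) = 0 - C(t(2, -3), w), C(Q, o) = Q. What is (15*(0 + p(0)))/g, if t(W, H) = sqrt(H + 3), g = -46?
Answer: 0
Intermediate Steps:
t(W, H) = sqrt(3 + H)
p(w) = 0 (p(w) = 0 - sqrt(3 - 3) = 0 - sqrt(0) = 0 - 1*0 = 0 + 0 = 0)
(15*(0 + p(0)))/g = (15*(0 + 0))/(-46) = -15*0/46 = -1/46*0 = 0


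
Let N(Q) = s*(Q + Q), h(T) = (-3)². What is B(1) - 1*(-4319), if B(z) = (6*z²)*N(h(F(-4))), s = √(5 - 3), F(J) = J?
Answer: 4319 + 108*√2 ≈ 4471.7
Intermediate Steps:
h(T) = 9
s = √2 ≈ 1.4142
N(Q) = 2*Q*√2 (N(Q) = √2*(Q + Q) = √2*(2*Q) = 2*Q*√2)
B(z) = 108*√2*z² (B(z) = (6*z²)*(2*9*√2) = (6*z²)*(18*√2) = 108*√2*z²)
B(1) - 1*(-4319) = 108*√2*1² - 1*(-4319) = 108*√2*1 + 4319 = 108*√2 + 4319 = 4319 + 108*√2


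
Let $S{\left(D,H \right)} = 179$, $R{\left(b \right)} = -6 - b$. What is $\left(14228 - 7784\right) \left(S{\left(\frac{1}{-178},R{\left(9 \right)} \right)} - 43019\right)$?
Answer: $-276060960$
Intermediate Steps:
$\left(14228 - 7784\right) \left(S{\left(\frac{1}{-178},R{\left(9 \right)} \right)} - 43019\right) = \left(14228 - 7784\right) \left(179 - 43019\right) = 6444 \left(-42840\right) = -276060960$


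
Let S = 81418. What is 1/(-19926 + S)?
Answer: 1/61492 ≈ 1.6262e-5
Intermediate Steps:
1/(-19926 + S) = 1/(-19926 + 81418) = 1/61492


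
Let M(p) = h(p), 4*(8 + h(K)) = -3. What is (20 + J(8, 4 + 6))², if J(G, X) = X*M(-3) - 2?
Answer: 19321/4 ≈ 4830.3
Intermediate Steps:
h(K) = -35/4 (h(K) = -8 + (¼)*(-3) = -8 - ¾ = -35/4)
M(p) = -35/4
J(G, X) = -2 - 35*X/4 (J(G, X) = X*(-35/4) - 2 = -35*X/4 - 2 = -2 - 35*X/4)
(20 + J(8, 4 + 6))² = (20 + (-2 - 35*(4 + 6)/4))² = (20 + (-2 - 35/4*10))² = (20 + (-2 - 175/2))² = (20 - 179/2)² = (-139/2)² = 19321/4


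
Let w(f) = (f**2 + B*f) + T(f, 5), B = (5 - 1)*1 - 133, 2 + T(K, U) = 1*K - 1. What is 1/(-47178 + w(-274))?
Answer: 1/62967 ≈ 1.5881e-5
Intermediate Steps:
T(K, U) = -3 + K (T(K, U) = -2 + (1*K - 1) = -2 + (K - 1) = -2 + (-1 + K) = -3 + K)
B = -129 (B = 4*1 - 133 = 4 - 133 = -129)
w(f) = -3 + f**2 - 128*f (w(f) = (f**2 - 129*f) + (-3 + f) = -3 + f**2 - 128*f)
1/(-47178 + w(-274)) = 1/(-47178 + (-3 + (-274)**2 - 128*(-274))) = 1/(-47178 + (-3 + 75076 + 35072)) = 1/(-47178 + 110145) = 1/62967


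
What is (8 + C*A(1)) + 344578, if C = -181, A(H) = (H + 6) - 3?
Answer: 343862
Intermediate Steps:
A(H) = 3 + H (A(H) = (6 + H) - 3 = 3 + H)
(8 + C*A(1)) + 344578 = (8 - 181*(3 + 1)) + 344578 = (8 - 181*4) + 344578 = (8 - 724) + 344578 = -716 + 344578 = 343862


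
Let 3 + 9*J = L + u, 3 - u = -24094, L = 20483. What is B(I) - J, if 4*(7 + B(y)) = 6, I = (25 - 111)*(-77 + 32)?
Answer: -9917/2 ≈ -4958.5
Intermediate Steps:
u = 24097 (u = 3 - 1*(-24094) = 3 + 24094 = 24097)
I = 3870 (I = -86*(-45) = 3870)
B(y) = -11/2 (B(y) = -7 + (1/4)*6 = -7 + 3/2 = -11/2)
J = 4953 (J = -1/3 + (20483 + 24097)/9 = -1/3 + (1/9)*44580 = -1/3 + 14860/3 = 4953)
B(I) - J = -11/2 - 1*4953 = -11/2 - 4953 = -9917/2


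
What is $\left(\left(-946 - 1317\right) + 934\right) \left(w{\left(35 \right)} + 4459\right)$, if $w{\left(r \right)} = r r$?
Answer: $-7554036$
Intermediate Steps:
$w{\left(r \right)} = r^{2}$
$\left(\left(-946 - 1317\right) + 934\right) \left(w{\left(35 \right)} + 4459\right) = \left(\left(-946 - 1317\right) + 934\right) \left(35^{2} + 4459\right) = \left(-2263 + 934\right) \left(1225 + 4459\right) = \left(-1329\right) 5684 = -7554036$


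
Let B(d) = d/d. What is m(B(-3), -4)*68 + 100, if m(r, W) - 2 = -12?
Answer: -580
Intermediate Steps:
B(d) = 1
m(r, W) = -10 (m(r, W) = 2 - 12 = -10)
m(B(-3), -4)*68 + 100 = -10*68 + 100 = -680 + 100 = -580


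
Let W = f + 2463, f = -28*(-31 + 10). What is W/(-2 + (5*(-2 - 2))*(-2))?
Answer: 3051/38 ≈ 80.289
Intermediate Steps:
f = 588 (f = -28*(-21) = 588)
W = 3051 (W = 588 + 2463 = 3051)
W/(-2 + (5*(-2 - 2))*(-2)) = 3051/(-2 + (5*(-2 - 2))*(-2)) = 3051/(-2 + (5*(-4))*(-2)) = 3051/(-2 - 20*(-2)) = 3051/(-2 + 40) = 3051/38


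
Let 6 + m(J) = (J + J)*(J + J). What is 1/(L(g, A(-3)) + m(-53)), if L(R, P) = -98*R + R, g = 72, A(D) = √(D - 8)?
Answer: 1/4246 ≈ 0.00023552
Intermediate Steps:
A(D) = √(-8 + D)
m(J) = -6 + 4*J² (m(J) = -6 + (J + J)*(J + J) = -6 + (2*J)*(2*J) = -6 + 4*J²)
L(R, P) = -97*R
1/(L(g, A(-3)) + m(-53)) = 1/(-97*72 + (-6 + 4*(-53)²)) = 1/(-6984 + (-6 + 4*2809)) = 1/(-6984 + (-6 + 11236)) = 1/(-6984 + 11230) = 1/4246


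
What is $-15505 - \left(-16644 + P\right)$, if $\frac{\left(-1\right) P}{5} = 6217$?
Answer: $32224$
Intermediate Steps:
$P = -31085$ ($P = \left(-5\right) 6217 = -31085$)
$-15505 - \left(-16644 + P\right) = -15505 - -47729 = -15505 + \left(16644 + 31085\right) = -15505 + 47729 = 32224$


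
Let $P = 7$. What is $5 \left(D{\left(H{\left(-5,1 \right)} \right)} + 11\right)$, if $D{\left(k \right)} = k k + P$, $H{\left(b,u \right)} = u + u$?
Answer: $110$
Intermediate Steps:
$H{\left(b,u \right)} = 2 u$
$D{\left(k \right)} = 7 + k^{2}$ ($D{\left(k \right)} = k k + 7 = k^{2} + 7 = 7 + k^{2}$)
$5 \left(D{\left(H{\left(-5,1 \right)} \right)} + 11\right) = 5 \left(\left(7 + \left(2 \cdot 1\right)^{2}\right) + 11\right) = 5 \left(\left(7 + 2^{2}\right) + 11\right) = 5 \left(\left(7 + 4\right) + 11\right) = 5 \left(11 + 11\right) = 5 \cdot 22 = 110$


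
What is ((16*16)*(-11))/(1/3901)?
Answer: -10985216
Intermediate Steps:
((16*16)*(-11))/(1/3901) = (256*(-11))/(1/3901) = -2816*3901 = -10985216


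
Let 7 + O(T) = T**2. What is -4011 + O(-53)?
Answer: -1209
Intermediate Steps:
O(T) = -7 + T**2
-4011 + O(-53) = -4011 + (-7 + (-53)**2) = -4011 + (-7 + 2809) = -4011 + 2802 = -1209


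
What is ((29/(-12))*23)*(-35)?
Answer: 23345/12 ≈ 1945.4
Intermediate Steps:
((29/(-12))*23)*(-35) = ((29*(-1/12))*23)*(-35) = -29/12*23*(-35) = -667/12*(-35) = 23345/12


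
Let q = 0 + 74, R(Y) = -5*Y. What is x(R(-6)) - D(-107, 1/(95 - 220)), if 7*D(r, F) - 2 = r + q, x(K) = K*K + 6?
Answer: 6373/7 ≈ 910.43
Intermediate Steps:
x(K) = 6 + K² (x(K) = K² + 6 = 6 + K²)
q = 74
D(r, F) = 76/7 + r/7 (D(r, F) = 2/7 + (r + 74)/7 = 2/7 + (74 + r)/7 = 2/7 + (74/7 + r/7) = 76/7 + r/7)
x(R(-6)) - D(-107, 1/(95 - 220)) = (6 + (-5*(-6))²) - (76/7 + (⅐)*(-107)) = (6 + 30²) - (76/7 - 107/7) = (6 + 900) - 1*(-31/7) = 906 + 31/7 = 6373/7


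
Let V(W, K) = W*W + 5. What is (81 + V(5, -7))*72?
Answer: 7992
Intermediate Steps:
V(W, K) = 5 + W² (V(W, K) = W² + 5 = 5 + W²)
(81 + V(5, -7))*72 = (81 + (5 + 5²))*72 = (81 + (5 + 25))*72 = (81 + 30)*72 = 111*72 = 7992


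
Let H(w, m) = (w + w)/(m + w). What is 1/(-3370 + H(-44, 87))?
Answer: -43/144998 ≈ -0.00029656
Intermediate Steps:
H(w, m) = 2*w/(m + w) (H(w, m) = (2*w)/(m + w) = 2*w/(m + w))
1/(-3370 + H(-44, 87)) = 1/(-3370 + 2*(-44)/(87 - 44)) = 1/(-3370 + 2*(-44)/43) = 1/(-3370 + 2*(-44)*(1/43)) = 1/(-3370 - 88/43) = 1/(-144998/43) = -43/144998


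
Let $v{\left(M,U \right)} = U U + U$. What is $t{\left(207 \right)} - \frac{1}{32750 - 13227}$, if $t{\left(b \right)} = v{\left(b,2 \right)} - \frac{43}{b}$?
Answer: $\frac{23407870}{4041261} \approx 5.7922$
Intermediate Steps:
$v{\left(M,U \right)} = U + U^{2}$ ($v{\left(M,U \right)} = U^{2} + U = U + U^{2}$)
$t{\left(b \right)} = 6 - \frac{43}{b}$ ($t{\left(b \right)} = 2 \left(1 + 2\right) - \frac{43}{b} = 2 \cdot 3 - \frac{43}{b} = 6 - \frac{43}{b}$)
$t{\left(207 \right)} - \frac{1}{32750 - 13227} = \left(6 - \frac{43}{207}\right) - \frac{1}{32750 - 13227} = \left(6 - \frac{43}{207}\right) - \frac{1}{19523} = \frac{1199}{207} - \frac{1}{19523} = \frac{23407870}{4041261}$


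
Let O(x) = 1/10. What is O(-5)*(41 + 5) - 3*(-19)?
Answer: 308/5 ≈ 61.600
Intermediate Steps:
O(x) = ⅒
O(-5)*(41 + 5) - 3*(-19) = (41 + 5)/10 - 3*(-19) = (⅒)*46 + 57 = 23/5 + 57 = 308/5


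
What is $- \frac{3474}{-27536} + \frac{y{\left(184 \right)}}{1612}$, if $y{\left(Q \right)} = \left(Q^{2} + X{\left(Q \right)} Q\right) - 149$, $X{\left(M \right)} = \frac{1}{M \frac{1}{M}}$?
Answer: $\frac{9027141}{426808} \approx 21.15$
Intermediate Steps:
$X{\left(M \right)} = 1$ ($X{\left(M \right)} = 1^{-1} = 1$)
$y{\left(Q \right)} = -149 + Q + Q^{2}$ ($y{\left(Q \right)} = \left(Q^{2} + 1 Q\right) - 149 = \left(Q^{2} + Q\right) - 149 = \left(Q + Q^{2}\right) - 149 = -149 + Q + Q^{2}$)
$- \frac{3474}{-27536} + \frac{y{\left(184 \right)}}{1612} = - \frac{3474}{-27536} + \frac{-149 + 184 + 184^{2}}{1612} = \left(-3474\right) \left(- \frac{1}{27536}\right) + \left(-149 + 184 + 33856\right) \frac{1}{1612} = \frac{1737}{13768} + 33891 \cdot \frac{1}{1612} = \frac{1737}{13768} + \frac{2607}{124} = \frac{9027141}{426808}$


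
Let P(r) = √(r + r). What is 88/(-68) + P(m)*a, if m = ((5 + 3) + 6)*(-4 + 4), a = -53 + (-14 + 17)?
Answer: -22/17 ≈ -1.2941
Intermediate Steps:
a = -50 (a = -53 + 3 = -50)
m = 0 (m = (8 + 6)*0 = 14*0 = 0)
P(r) = √2*√r (P(r) = √(2*r) = √2*√r)
88/(-68) + P(m)*a = 88/(-68) + (√2*√0)*(-50) = 88*(-1/68) + (√2*0)*(-50) = -22/17 + 0*(-50) = -22/17 + 0 = -22/17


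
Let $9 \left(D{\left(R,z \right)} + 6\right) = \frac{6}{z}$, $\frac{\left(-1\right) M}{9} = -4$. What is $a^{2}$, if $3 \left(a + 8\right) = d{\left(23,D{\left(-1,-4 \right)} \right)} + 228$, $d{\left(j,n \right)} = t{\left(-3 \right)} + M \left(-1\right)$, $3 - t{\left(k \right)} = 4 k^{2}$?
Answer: $2025$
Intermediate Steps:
$M = 36$ ($M = \left(-9\right) \left(-4\right) = 36$)
$D{\left(R,z \right)} = -6 + \frac{2}{3 z}$ ($D{\left(R,z \right)} = -6 + \frac{6 \frac{1}{z}}{9} = -6 + \frac{2}{3 z}$)
$t{\left(k \right)} = 3 - 4 k^{2}$
$d{\left(j,n \right)} = -69$ ($d{\left(j,n \right)} = \left(3 - 4 \left(-3\right)^{2}\right) + 36 \left(-1\right) = \left(3 - 36\right) - 36 = -33 - 36 = -69$)
$a = 45$ ($a = -8 + \frac{-69 + 228}{3} = -8 + \frac{1}{3} \cdot 159 = -8 + 53 = 45$)
$a^{2} = 45^{2} = 2025$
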